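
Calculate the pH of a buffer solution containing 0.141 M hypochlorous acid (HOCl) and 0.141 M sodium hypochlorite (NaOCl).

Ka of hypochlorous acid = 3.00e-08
pH = 7.52

pKa = -log(3.00e-08) = 7.52. pH = pKa + log([A⁻]/[HA]) = 7.52 + log(0.141/0.141)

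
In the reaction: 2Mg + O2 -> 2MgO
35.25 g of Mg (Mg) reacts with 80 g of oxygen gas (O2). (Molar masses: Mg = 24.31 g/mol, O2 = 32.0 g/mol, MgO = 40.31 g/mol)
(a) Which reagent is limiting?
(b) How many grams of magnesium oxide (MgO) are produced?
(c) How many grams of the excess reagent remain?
(a) Mg, (b) 58.45 g, (c) 56.8 g

Moles of Mg = 35.25 g ÷ 24.31 g/mol = 1.45002 mol
Moles of O2 = 80 g ÷ 32.0 g/mol = 2.5 mol
Moles ÷ coefficient: Mg: 1.45002/2 = 0.725, O2: 2.5/1 = 2.5
(a) Mg has the smaller value, so Mg is the limiting reagent.
(b) Moles of MgO = 1.45002 mol Mg × (2/2) = 1.45002 mol; mass = 1.45002 mol × 40.31 g/mol = 58.45 g
(c) O2 consumed = 1.45002 × (1/2) = 0.72501 mol; remaining = 2.5 − 0.72501 = 1.77499 mol; mass = 1.77499 mol × 32.0 g/mol = 56.8 g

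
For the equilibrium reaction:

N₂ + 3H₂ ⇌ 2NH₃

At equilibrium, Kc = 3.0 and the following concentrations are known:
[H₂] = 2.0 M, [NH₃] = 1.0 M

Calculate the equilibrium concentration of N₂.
[N₂] = 0.0417 M

Kc = ([NH₃]^2) / ([N₂] × [H₂]^3) = 3.0
[N₂]^1 = (product terms)/(Kc · other reactant terms) = 1 / (3.0 · 8) = 0.041667
[N₂] = 0.0417 M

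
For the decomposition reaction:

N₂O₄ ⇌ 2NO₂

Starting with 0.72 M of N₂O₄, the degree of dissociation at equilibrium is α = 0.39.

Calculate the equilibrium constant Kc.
K_c = 0.7181

x = α·[A]₀ = 0.39 × 0.72 = 0.2808 M dissociated.
At eq: [N₂O₄] = 0.72 − 0.2808 = 0.4392 M; [NO₂] = 2x = 0.5616 M.
Kc = [NO₂]²/[N₂O₄] = (0.5616)²/0.4392 = 0.7181.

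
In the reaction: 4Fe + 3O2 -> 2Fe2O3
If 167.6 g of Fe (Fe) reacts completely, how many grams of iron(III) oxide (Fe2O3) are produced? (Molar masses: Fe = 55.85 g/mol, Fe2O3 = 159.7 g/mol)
Moles of Fe = 167.6 g ÷ 55.85 g/mol = 3.0009 mol
Mole ratio: 2 mol Fe2O3 / 4 mol Fe
Moles of Fe2O3 = 3.0009 × (2/4) = 1.50045 mol
Mass of Fe2O3 = 1.50045 mol × 159.7 g/mol = 239.6 g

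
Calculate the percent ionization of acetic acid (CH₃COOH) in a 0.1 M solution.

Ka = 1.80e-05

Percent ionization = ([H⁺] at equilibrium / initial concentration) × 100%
Percent ionization = 1.33%

Let x = [H⁺]. Ka = x²/(C - x) ⇒ x² + (1.80e-05)x - (1.80e-05)(0.1) = 0. x = 1.3327e-03. Percent = (1.3327e-03/0.1) × 100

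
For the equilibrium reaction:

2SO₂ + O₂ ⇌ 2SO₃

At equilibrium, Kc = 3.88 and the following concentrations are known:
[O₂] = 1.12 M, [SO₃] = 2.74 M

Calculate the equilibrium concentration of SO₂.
[SO₂] = 1.3144 M

Kc = ([SO₃]^2) / ([SO₂]^2 × [O₂]) = 3.88
[SO₂]^2 = (product terms)/(Kc · other reactant terms) = 7.5076 / (3.88 · 1.12) = 1.7276
[SO₂] = (1.7276)^(1/2) = 1.3144 M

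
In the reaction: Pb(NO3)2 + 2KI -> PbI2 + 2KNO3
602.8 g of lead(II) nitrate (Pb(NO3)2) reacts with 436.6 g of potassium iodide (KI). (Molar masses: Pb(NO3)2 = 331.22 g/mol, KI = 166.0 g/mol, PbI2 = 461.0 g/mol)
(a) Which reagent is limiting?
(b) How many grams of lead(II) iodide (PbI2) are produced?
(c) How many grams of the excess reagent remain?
(a) KI, (b) 606.2 g, (c) 167.2 g

Moles of Pb(NO3)2 = 602.8 g ÷ 331.22 g/mol = 1.81994 mol
Moles of KI = 436.6 g ÷ 166.0 g/mol = 2.63012 mol
Moles ÷ coefficient: Pb(NO3)2: 1.81994/1 = 1.82, KI: 2.63012/2 = 1.315
(a) KI has the smaller value, so KI is the limiting reagent.
(b) Moles of PbI2 = 2.63012 mol KI × (1/2) = 1.31506 mol; mass = 1.31506 mol × 461.0 g/mol = 606.2 g
(c) Pb(NO3)2 consumed = 2.63012 × (1/2) = 1.31506 mol; remaining = 1.81994 − 1.31506 = 0.504878 mol; mass = 0.504878 mol × 331.22 g/mol = 167.2 g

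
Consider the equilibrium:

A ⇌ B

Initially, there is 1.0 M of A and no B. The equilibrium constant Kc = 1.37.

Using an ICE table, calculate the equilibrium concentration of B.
[B] = 0.578 M

ICE: [A] = 1.0 − x, [B] = x.
Kc = x/(1.0 − x) = 1.37 ⇒ x = 1.37·1.0/(1 + 1.37) = 1.37/2.37 = 0.5781.
[B] = x = 0.578 M.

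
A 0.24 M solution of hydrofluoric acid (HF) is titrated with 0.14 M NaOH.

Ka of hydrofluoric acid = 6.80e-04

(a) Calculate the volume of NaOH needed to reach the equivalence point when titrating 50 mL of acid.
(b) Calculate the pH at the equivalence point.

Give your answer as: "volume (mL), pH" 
V = 85.7 mL, pH = 8.06

(a) At equivalence: moles acid = moles base.
moles acid = 0.24 × 0.05 = 0.012 mol; V_NaOH = 0.012/0.14 = 0.08571 L = 85.7 mL.
(b) At equivalence, all acid → conjugate base A⁻ at [A⁻] = 0.012/0.1357 = 0.08842 M.
Kb = Kw/Ka = 1.0e-14/6.80e-04 = 1.471e-11; [OH⁻] = √(Kb·[A⁻]) = 1.140e-06; pOH = 5.94; pH = 14 − pOH = 8.06.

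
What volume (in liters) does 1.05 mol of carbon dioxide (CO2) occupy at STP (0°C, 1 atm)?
At STP, 1 mol of gas occupies 22.4 L
Volume = 1.05 mol × 22.4 L/mol = 23.52 L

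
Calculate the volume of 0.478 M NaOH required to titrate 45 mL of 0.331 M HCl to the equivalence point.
V_{base} = 31.2 mL

At equivalence: moles acid = moles base.
moles HCl = 0.331 M × 0.045 L = 0.014895 mol
V_NaOH = 0.014895 mol ÷ 0.478 M = 0.03116 L = 31.2 mL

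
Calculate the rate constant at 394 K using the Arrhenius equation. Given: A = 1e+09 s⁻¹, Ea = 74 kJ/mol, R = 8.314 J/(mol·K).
1.55e-01 s⁻¹

k = A·exp(-Ea/(R·T)) = 1e+09·exp(-74000/(8.314·394)) = 1e+09·exp(-22.5905) = 1e+09·1.5455e-10 = 1.55e-01 s⁻¹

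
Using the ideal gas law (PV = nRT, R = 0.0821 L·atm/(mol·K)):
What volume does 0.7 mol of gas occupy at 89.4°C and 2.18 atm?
T = 89.4°C + 273.15 = 362.55 K
V = nRT/P = (0.7 × 0.0821 × 362.55) / 2.18
V = 9.56 L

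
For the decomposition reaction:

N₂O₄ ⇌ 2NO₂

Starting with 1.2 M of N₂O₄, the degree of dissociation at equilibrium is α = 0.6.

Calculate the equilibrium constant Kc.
K_c = 4.3200

x = α·[A]₀ = 0.6 × 1.2 = 0.72 M dissociated.
At eq: [N₂O₄] = 1.2 − 0.72 = 0.48 M; [NO₂] = 2x = 1.44 M.
Kc = [NO₂]²/[N₂O₄] = (1.44)²/0.48 = 4.32.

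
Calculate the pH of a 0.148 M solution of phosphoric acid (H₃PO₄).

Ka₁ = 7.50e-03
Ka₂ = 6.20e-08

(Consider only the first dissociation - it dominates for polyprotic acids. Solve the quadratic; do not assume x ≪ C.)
pH = 1.53

x² + Ka₁·x − Ka₁·C = 0 with Ka₁ = 7.50e-03, C = 0.148.
x = (−Ka₁ + √(Ka₁² + 4·Ka₁·C))/2 = 2.9777e-02 M, so pH = 1.53.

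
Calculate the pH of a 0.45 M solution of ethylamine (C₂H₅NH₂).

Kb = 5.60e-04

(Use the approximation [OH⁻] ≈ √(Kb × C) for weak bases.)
pH = 12.20

[OH⁻] = √(Kb × C) = √(5.60e-04 × 0.45) = 1.5875e-02. pOH = 1.80, pH = 14 - pOH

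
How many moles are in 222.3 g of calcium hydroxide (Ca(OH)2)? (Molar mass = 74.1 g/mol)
Moles = 222.3 g ÷ 74.1 g/mol = 3 mol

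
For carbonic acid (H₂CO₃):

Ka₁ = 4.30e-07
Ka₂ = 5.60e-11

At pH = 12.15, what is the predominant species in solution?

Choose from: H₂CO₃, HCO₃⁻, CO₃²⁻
CO₃²⁻

pKa1 = 6.37, pKa2 = 10.25. Each pKa is the crossover between adjacent species; pH = 12.15 lies in the region where CO₃²⁻ predominates.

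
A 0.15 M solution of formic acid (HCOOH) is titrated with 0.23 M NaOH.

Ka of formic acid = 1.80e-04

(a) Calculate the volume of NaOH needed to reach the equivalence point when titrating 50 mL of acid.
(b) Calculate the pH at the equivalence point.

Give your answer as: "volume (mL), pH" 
V = 32.6 mL, pH = 8.35

(a) At equivalence: moles acid = moles base.
moles acid = 0.15 × 0.05 = 0.0075 mol; V_NaOH = 0.0075/0.23 = 0.03261 L = 32.6 mL.
(b) At equivalence, all acid → conjugate base A⁻ at [A⁻] = 0.0075/0.08261 = 0.09079 M.
Kb = Kw/Ka = 1.0e-14/1.80e-04 = 5.556e-11; [OH⁻] = √(Kb·[A⁻]) = 2.246e-06; pOH = 5.65; pH = 14 − pOH = 8.35.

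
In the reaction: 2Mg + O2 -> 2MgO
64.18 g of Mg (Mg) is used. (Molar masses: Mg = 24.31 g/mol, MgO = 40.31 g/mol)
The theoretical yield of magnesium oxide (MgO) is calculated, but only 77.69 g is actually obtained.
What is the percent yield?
Moles of Mg = 64.18 g ÷ 24.31 g/mol = 2.64007 mol
Mole ratio: 2 mol MgO / 2 mol Mg
Moles of MgO = 2.64007 × (2/2) = 2.64007 mol
Theoretical yield = 2.64007 mol × 40.31 g/mol = 106.42 g
Actual yield = 77.69 g
Percent yield = (77.69 / 106.42) × 100% = 73.0%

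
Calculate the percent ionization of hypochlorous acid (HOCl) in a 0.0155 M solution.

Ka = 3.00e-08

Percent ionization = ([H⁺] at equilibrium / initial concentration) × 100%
Percent ionization = 0.139%

Let x = [H⁺]. Ka = x²/(C - x) ⇒ x² + (3.00e-08)x - (3.00e-08)(0.0155) = 0. x = 2.1549e-05. Percent = (2.1549e-05/0.0155) × 100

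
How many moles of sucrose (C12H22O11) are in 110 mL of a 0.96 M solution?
Moles = Molarity × Volume (L)
Moles = 0.96 M × 0.11 L = 0.1056 mol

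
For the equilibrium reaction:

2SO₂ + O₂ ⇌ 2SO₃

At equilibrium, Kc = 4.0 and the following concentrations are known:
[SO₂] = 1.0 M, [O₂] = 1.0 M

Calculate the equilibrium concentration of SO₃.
[SO₃] = 2.0000 M

Kc = ([SO₃]^2) / ([SO₂]^2 × [O₂]) = 4.0
[SO₃]^2 = Kc · (reactant terms)/(other product terms) = 4.0 · 1 / 1 = 4
[SO₃] = (4)^(1/2) = 2.0000 M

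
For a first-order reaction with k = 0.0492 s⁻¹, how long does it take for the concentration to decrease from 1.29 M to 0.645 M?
14.09 s

From ln[A] = ln[A]₀ - k·t: t = ln([A]₀/[A])/k = ln(1.29/0.645)/0.0492 = ln(2.0000)/0.0492 = 0.6931/0.0492 = 14.09 s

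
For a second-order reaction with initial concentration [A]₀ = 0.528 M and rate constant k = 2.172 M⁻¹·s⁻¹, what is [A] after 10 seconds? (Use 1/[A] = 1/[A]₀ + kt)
0.0423 M

1/[A] = 1/[A]₀ + k·t = 1/0.528 + (2.172)·(10) = 1.8939 + 21.7200 = 23.6139
[A] = 1/23.6139 = 0.0423 M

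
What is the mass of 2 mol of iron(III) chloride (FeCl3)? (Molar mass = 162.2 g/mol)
Mass = 2 mol × 162.2 g/mol = 324.4 g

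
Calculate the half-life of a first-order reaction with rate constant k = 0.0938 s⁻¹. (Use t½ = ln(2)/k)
7.39 s

t½ = ln(2)/k = 0.6931/0.0938 = 7.39 s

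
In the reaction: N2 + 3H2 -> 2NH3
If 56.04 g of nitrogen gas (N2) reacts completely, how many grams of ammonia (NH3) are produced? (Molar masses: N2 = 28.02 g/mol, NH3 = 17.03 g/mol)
Moles of N2 = 56.04 g ÷ 28.02 g/mol = 2 mol
Mole ratio: 2 mol NH3 / 1 mol N2
Moles of NH3 = 2 × (2/1) = 4 mol
Mass of NH3 = 4 mol × 17.03 g/mol = 68.12 g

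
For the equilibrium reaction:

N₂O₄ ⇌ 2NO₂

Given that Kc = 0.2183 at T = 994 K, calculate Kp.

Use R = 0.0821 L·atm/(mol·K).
K_p = 17.8149

Δn = (moles gaseous products) − (moles gaseous reactants) = 1
T = 994 K; RT = 0.0821 × 994 = 81.6074
Kp = Kc·(RT)^Δn = 0.2183 × (81.6074)^1 = 0.2183 × 81.6074 = 17.8149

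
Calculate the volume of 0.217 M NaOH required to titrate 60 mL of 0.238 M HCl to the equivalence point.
V_{base} = 65.8 mL

At equivalence: moles acid = moles base.
moles HCl = 0.238 M × 0.06 L = 0.01428 mol
V_NaOH = 0.01428 mol ÷ 0.217 M = 0.06581 L = 65.8 mL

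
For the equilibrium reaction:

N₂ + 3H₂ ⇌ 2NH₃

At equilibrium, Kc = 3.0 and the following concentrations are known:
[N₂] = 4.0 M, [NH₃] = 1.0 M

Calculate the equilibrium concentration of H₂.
[H₂] = 0.4368 M

Kc = ([NH₃]^2) / ([N₂] × [H₂]^3) = 3.0
[H₂]^3 = (product terms)/(Kc · other reactant terms) = 1 / (3.0 · 4) = 0.083333
[H₂] = (0.083333)^(1/3) = 0.4368 M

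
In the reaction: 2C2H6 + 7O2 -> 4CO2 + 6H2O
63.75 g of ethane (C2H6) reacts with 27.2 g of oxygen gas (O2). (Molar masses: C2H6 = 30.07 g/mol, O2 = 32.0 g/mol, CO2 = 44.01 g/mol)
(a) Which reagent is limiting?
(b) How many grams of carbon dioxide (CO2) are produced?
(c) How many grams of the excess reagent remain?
(a) O2, (b) 21.38 g, (c) 56.45 g

Moles of C2H6 = 63.75 g ÷ 30.07 g/mol = 2.12005 mol
Moles of O2 = 27.2 g ÷ 32.0 g/mol = 0.85 mol
Moles ÷ coefficient: C2H6: 2.12005/2 = 1.06, O2: 0.85/7 = 0.1214
(a) O2 has the smaller value, so O2 is the limiting reagent.
(b) Moles of CO2 = 0.85 mol O2 × (4/7) = 0.485714 mol; mass = 0.485714 mol × 44.01 g/mol = 21.38 g
(c) C2H6 consumed = 0.85 × (2/7) = 0.242857 mol; remaining = 2.12005 − 0.242857 = 1.8772 mol; mass = 1.8772 mol × 30.07 g/mol = 56.45 g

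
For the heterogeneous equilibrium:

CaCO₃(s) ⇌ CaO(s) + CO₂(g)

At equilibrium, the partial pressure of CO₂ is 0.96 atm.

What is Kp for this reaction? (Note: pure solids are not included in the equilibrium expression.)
K_p = 0.96

Solids (CaCO₃, CaO) have activity 1 and are excluded.
Kp = P(CO₂) = 0.96.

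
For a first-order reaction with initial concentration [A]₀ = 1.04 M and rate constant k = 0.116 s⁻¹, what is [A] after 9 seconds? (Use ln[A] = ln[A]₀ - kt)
0.3661 M

ln[A] = ln[A]₀ - k·t = ln(1.04) - (0.116)·(9) = 0.0392 - 1.0440 = -1.0048
[A] = e^(-1.0048) = 0.3661 M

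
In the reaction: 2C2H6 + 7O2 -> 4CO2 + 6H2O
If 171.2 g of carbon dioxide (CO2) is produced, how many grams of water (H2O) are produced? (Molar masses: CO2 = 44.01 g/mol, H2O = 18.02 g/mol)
Moles of CO2 = 171.2 g ÷ 44.01 g/mol = 3.89002 mol
Mole ratio: 6 mol H2O / 4 mol CO2
Moles of H2O = 3.89002 × (6/4) = 5.83504 mol
Mass of H2O = 5.83504 mol × 18.02 g/mol = 105.1 g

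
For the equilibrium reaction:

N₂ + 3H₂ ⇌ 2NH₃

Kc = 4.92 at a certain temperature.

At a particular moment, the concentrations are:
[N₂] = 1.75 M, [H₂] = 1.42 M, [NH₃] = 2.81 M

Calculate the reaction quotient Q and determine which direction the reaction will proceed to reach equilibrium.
Q = 1.576, Q < K, reaction proceeds forward (toward products)

Q = ([NH₃]^2) / ([N₂] × [H₂]^3)
  = ((2.81)^2) / ((1.75)·(1.42)^3) = 7.8961/5.0108 = 1.576
Since Q = 1.576 < Kc = 4.92, the reaction proceeds forward (toward products) to reach equilibrium.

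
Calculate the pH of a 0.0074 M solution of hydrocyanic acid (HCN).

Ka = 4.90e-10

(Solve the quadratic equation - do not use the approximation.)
pH = 5.72

x² + Ka×x - Ka×C = 0. Using quadratic formula: [H⁺] = 1.9040e-06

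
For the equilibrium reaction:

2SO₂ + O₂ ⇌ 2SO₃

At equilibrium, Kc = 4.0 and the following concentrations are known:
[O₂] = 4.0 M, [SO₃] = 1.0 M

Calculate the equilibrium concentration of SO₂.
[SO₂] = 0.2500 M

Kc = ([SO₃]^2) / ([SO₂]^2 × [O₂]) = 4.0
[SO₂]^2 = (product terms)/(Kc · other reactant terms) = 1 / (4.0 · 4) = 0.0625
[SO₂] = (0.0625)^(1/2) = 0.2500 M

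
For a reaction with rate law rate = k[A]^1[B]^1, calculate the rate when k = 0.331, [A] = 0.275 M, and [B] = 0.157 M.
0.01429 M/s

rate = k·[A]^1·[B]^1 = 0.331·(0.275)^1·(0.157)^1 = 0.331·0.275·0.157 = 0.01429 M/s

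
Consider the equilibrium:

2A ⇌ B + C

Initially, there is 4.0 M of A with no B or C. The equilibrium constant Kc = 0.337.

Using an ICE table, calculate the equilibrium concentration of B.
[B] = 1.075 M

ICE: [A] = 4.0 − 2x, [B] = [C] = x.
Kc = x²/(4.0 − 2x)² = 0.337 ⇒ √Kc = x/(4.0 − 2x).
x = √0.337·4.0/(1 + 2√0.337) = 0.58052·4.0/2.161 = 1.0745.
[B] = x = 1.075 M.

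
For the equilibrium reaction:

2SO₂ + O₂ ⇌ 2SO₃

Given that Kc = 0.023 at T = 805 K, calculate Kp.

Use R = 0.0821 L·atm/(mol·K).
K_p = 3.48e-04

Δn = (moles gaseous products) − (moles gaseous reactants) = -1
T = 805 K; RT = 0.0821 × 805 = 66.0905
Kp = Kc·(RT)^Δn = 0.023 × (66.0905)^-1 = 0.023 × 0.0151308 = 3.48e-04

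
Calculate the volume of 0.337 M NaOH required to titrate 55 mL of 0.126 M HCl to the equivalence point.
V_{base} = 20.6 mL

At equivalence: moles acid = moles base.
moles HCl = 0.126 M × 0.055 L = 0.00693 mol
V_NaOH = 0.00693 mol ÷ 0.337 M = 0.02056 L = 20.6 mL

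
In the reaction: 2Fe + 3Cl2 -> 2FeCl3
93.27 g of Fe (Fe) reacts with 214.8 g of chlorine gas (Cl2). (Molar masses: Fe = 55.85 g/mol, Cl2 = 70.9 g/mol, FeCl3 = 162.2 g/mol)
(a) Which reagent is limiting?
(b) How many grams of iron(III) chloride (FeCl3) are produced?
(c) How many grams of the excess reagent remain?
(a) Fe, (b) 270.9 g, (c) 37.19 g

Moles of Fe = 93.27 g ÷ 55.85 g/mol = 1.67001 mol
Moles of Cl2 = 214.8 g ÷ 70.9 g/mol = 3.02962 mol
Moles ÷ coefficient: Fe: 1.67001/2 = 0.835, Cl2: 3.02962/3 = 1.01
(a) Fe has the smaller value, so Fe is the limiting reagent.
(b) Moles of FeCl3 = 1.67001 mol Fe × (2/2) = 1.67001 mol; mass = 1.67001 mol × 162.2 g/mol = 270.9 g
(c) Cl2 consumed = 1.67001 × (3/2) = 2.50501 mol; remaining = 3.02962 − 2.50501 = 0.524606 mol; mass = 0.524606 mol × 70.9 g/mol = 37.19 g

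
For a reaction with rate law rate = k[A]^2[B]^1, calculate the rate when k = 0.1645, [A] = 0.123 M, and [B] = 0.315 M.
0.0007839 M/s

rate = k·[A]^2·[B]^1 = 0.1645·(0.123)^2·(0.315)^1 = 0.1645·0.015129·0.315 = 0.0007839 M/s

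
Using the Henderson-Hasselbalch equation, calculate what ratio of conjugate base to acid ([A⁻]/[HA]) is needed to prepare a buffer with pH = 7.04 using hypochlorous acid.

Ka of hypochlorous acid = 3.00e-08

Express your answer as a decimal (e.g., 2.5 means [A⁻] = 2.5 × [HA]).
[A⁻]/[HA] = 0.329

pKa = −log(3.00e-08) = 7.5229. pH = pKa + log([A⁻]/[HA]). 7.04 = 7.5229 + log(ratio). log(ratio) = 7.04 − 7.5229 = -0.4829. ratio = 10^(-0.4829) = 0.329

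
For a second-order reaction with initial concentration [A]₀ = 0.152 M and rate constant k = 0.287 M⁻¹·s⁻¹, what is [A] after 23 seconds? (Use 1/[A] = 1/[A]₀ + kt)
0.0759 M

1/[A] = 1/[A]₀ + k·t = 1/0.152 + (0.287)·(23) = 6.5789 + 6.6010 = 13.1799
[A] = 1/13.1799 = 0.0759 M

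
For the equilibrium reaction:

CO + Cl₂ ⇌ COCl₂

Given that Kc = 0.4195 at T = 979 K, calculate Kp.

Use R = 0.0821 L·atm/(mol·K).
K_p = 0.0052

Δn = (moles gaseous products) − (moles gaseous reactants) = -1
T = 979 K; RT = 0.0821 × 979 = 80.3759
Kp = Kc·(RT)^Δn = 0.4195 × (80.3759)^-1 = 0.4195 × 0.0124415 = 0.0052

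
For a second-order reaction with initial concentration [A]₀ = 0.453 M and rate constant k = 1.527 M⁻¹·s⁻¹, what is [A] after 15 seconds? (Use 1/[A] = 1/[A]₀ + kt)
0.0398 M

1/[A] = 1/[A]₀ + k·t = 1/0.453 + (1.527)·(15) = 2.2075 + 22.9050 = 25.1125
[A] = 1/25.1125 = 0.0398 M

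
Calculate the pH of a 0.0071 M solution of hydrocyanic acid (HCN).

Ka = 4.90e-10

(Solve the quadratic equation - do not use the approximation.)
pH = 5.73

x² + Ka×x - Ka×C = 0. Using quadratic formula: [H⁺] = 1.8650e-06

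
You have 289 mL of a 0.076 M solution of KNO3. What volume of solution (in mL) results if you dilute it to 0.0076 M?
Using M₁V₁ = M₂V₂:
0.076 × 289 = 0.0076 × V₂
V₂ = (0.076 × 289) / 0.0076 = 2890 mL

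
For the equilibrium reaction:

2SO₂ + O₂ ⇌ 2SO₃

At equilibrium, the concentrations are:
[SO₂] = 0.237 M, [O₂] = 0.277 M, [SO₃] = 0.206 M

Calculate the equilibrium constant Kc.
K_c = 2.7275

Kc = ([SO₃]^2) / ([SO₂]^2 × [O₂])
   = ((0.206)^2) / ((0.237)^2·(0.277))
   = 0.042436 / 0.015559 = 2.7275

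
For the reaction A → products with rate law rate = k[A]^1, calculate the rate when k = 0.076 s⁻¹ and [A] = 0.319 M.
0.02424 M/s

rate = k·[A]^1 = 0.076·(0.319)^1 = 0.076·0.319 = 0.02424 M/s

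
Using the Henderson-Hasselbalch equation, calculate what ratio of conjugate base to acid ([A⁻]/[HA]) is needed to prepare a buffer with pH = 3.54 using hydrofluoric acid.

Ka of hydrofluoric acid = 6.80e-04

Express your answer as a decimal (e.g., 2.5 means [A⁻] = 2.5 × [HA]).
[A⁻]/[HA] = 2.358

pKa = −log(6.80e-04) = 3.1675. pH = pKa + log([A⁻]/[HA]). 3.54 = 3.1675 + log(ratio). log(ratio) = 3.54 − 3.1675 = 0.3725. ratio = 10^(0.3725) = 2.358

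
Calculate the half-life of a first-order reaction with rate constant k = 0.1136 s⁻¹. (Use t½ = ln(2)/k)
6.10 s

t½ = ln(2)/k = 0.6931/0.1136 = 6.10 s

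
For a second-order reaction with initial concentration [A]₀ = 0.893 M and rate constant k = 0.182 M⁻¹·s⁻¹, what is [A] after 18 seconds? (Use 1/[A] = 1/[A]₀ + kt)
0.2275 M

1/[A] = 1/[A]₀ + k·t = 1/0.893 + (0.182)·(18) = 1.1198 + 3.2760 = 4.3958
[A] = 1/4.3958 = 0.2275 M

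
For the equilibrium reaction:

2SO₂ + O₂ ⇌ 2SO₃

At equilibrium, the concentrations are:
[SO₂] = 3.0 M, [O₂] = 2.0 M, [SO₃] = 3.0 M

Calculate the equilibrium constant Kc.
K_c = 0.5000

Kc = ([SO₃]^2) / ([SO₂]^2 × [O₂])
   = ((3.0)^2) / ((3.0)^2·(2.0))
   = 9 / 18 = 0.5000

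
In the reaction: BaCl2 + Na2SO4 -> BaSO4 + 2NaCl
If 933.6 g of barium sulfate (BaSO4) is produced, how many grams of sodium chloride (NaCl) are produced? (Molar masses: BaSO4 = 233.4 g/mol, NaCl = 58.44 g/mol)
Moles of BaSO4 = 933.6 g ÷ 233.4 g/mol = 4 mol
Mole ratio: 2 mol NaCl / 1 mol BaSO4
Moles of NaCl = 4 × (2/1) = 8 mol
Mass of NaCl = 8 mol × 58.44 g/mol = 467.5 g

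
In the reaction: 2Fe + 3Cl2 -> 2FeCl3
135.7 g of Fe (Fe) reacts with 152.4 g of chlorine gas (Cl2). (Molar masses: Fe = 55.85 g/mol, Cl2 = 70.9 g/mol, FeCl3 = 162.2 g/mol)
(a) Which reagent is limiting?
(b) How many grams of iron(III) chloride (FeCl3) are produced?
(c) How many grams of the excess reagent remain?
(a) Cl2, (b) 232.4 g, (c) 55.67 g

Moles of Fe = 135.7 g ÷ 55.85 g/mol = 2.42972 mol
Moles of Cl2 = 152.4 g ÷ 70.9 g/mol = 2.14951 mol
Moles ÷ coefficient: Fe: 2.42972/2 = 1.215, Cl2: 2.14951/3 = 0.7165
(a) Cl2 has the smaller value, so Cl2 is the limiting reagent.
(b) Moles of FeCl3 = 2.14951 mol Cl2 × (2/3) = 1.433 mol; mass = 1.433 mol × 162.2 g/mol = 232.4 g
(c) Fe consumed = 2.14951 × (2/3) = 1.433 mol; remaining = 2.42972 − 1.433 = 0.996718 mol; mass = 0.996718 mol × 55.85 g/mol = 55.67 g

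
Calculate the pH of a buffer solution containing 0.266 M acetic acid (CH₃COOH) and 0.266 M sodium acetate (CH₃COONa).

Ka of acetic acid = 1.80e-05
pH = 4.74

pKa = -log(1.80e-05) = 4.74. pH = pKa + log([A⁻]/[HA]) = 4.74 + log(0.266/0.266)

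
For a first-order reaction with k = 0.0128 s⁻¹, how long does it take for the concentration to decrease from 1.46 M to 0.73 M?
54.15 s

From ln[A] = ln[A]₀ - k·t: t = ln([A]₀/[A])/k = ln(1.46/0.73)/0.0128 = ln(2.0000)/0.0128 = 0.6931/0.0128 = 54.15 s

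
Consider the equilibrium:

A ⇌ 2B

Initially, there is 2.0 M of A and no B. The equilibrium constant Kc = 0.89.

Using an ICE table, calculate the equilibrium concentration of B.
[B] = 1.130 M

ICE: [A] = 2.0 − x, [B] = 2x.
Kc = (2x)²/(2.0 − x) = 0.89 ⇒ 4x² + 0.89x − 1.78 = 0.
x = (−0.89 + √(0.89² + 4·4·1.78))/(2·4) = (−0.89 + √29.272)/8 = 0.56505.
[B] = 2x = 1.130 M.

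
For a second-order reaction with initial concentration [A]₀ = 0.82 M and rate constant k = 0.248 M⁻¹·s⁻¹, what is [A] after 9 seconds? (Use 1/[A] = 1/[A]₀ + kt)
0.2897 M

1/[A] = 1/[A]₀ + k·t = 1/0.82 + (0.248)·(9) = 1.2195 + 2.2320 = 3.4515
[A] = 1/3.4515 = 0.2897 M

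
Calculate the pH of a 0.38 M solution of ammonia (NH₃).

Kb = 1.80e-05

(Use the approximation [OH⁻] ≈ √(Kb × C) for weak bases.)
pH = 11.42

[OH⁻] = √(Kb × C) = √(1.80e-05 × 0.38) = 2.6153e-03. pOH = 2.58, pH = 14 - pOH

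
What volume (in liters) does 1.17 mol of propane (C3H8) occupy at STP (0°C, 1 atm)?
At STP, 1 mol of gas occupies 22.4 L
Volume = 1.17 mol × 22.4 L/mol = 26.21 L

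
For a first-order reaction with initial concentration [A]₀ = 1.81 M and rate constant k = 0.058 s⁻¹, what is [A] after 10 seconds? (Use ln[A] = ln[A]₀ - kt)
1.0134 M

ln[A] = ln[A]₀ - k·t = ln(1.81) - (0.058)·(10) = 0.5933 - 0.5800 = 0.0133
[A] = e^(0.0133) = 1.0134 M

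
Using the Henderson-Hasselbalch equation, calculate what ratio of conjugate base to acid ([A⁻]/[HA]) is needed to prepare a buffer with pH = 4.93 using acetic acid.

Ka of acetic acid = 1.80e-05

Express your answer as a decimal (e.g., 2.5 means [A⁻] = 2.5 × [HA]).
[A⁻]/[HA] = 1.532

pKa = −log(1.80e-05) = 4.7447. pH = pKa + log([A⁻]/[HA]). 4.93 = 4.7447 + log(ratio). log(ratio) = 4.93 − 4.7447 = 0.1853. ratio = 10^(0.1853) = 1.532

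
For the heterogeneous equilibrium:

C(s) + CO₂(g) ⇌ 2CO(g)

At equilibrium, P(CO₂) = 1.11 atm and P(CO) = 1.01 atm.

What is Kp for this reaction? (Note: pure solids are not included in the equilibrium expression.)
K_p = 0.919

Solid C is excluded.
Kp = P(CO)²/P(CO₂) = (1.01)²/1.11 = 1.02/1.11 = 0.919.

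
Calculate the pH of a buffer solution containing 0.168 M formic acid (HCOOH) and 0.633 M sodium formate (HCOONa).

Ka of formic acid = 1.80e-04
pH = 4.32

pKa = -log(1.80e-04) = 3.74. pH = pKa + log([A⁻]/[HA]) = 3.74 + log(0.633/0.168)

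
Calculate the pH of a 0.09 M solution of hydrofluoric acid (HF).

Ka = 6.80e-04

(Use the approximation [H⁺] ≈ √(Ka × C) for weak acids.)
pH = 2.11

[H⁺] = √(Ka × C) = √(6.80e-04 × 0.09) = 7.8230e-03. pH = -log(7.8230e-03)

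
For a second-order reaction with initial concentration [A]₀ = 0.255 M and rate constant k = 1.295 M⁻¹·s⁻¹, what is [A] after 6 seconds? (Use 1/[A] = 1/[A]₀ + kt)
0.0855 M

1/[A] = 1/[A]₀ + k·t = 1/0.255 + (1.295)·(6) = 3.9216 + 7.7700 = 11.6916
[A] = 1/11.6916 = 0.0855 M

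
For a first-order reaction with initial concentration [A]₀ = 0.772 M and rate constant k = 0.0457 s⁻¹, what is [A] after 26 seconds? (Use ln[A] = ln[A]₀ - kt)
0.2353 M

ln[A] = ln[A]₀ - k·t = ln(0.772) - (0.0457)·(26) = -0.2588 - 1.1882 = -1.4470
[A] = e^(-1.4470) = 0.2353 M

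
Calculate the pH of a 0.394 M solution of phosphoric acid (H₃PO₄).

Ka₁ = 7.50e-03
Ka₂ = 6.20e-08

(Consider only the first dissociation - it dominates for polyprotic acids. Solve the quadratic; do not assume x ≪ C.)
pH = 1.29

x² + Ka₁·x − Ka₁·C = 0 with Ka₁ = 7.50e-03, C = 0.394.
x = (−Ka₁ + √(Ka₁² + 4·Ka₁·C))/2 = 5.0739e-02 M, so pH = 1.29.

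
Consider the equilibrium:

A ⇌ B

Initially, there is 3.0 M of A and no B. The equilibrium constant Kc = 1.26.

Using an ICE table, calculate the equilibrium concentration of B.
[B] = 1.673 M

ICE: [A] = 3.0 − x, [B] = x.
Kc = x/(3.0 − x) = 1.26 ⇒ x = 1.26·3.0/(1 + 1.26) = 3.78/2.26 = 1.673.
[B] = x = 1.673 M.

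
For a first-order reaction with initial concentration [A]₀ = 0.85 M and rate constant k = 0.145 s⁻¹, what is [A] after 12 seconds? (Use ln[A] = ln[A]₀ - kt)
0.1492 M

ln[A] = ln[A]₀ - k·t = ln(0.85) - (0.145)·(12) = -0.1625 - 1.7400 = -1.9025
[A] = e^(-1.9025) = 0.1492 M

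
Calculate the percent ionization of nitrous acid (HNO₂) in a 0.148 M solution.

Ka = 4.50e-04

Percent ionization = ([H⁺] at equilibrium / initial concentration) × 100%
Percent ionization = 5.36%

Let x = [H⁺]. Ka = x²/(C - x) ⇒ x² + (4.50e-04)x - (4.50e-04)(0.148) = 0. x = 7.9390e-03. Percent = (7.9390e-03/0.148) × 100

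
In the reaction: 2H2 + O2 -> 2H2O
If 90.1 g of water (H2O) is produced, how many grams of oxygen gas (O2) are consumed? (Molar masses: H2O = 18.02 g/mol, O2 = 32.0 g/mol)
Moles of H2O = 90.1 g ÷ 18.02 g/mol = 5 mol
Mole ratio: 1 mol O2 / 2 mol H2O
Moles of O2 = 5 × (1/2) = 2.5 mol
Mass of O2 = 2.5 mol × 32.0 g/mol = 80 g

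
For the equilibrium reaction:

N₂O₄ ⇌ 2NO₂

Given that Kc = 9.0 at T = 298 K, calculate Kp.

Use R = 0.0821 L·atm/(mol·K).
K_p = 220.1922

Δn = (moles gaseous products) − (moles gaseous reactants) = 1
T = 298 K; RT = 0.0821 × 298 = 24.4658
Kp = Kc·(RT)^Δn = 9.0 × (24.4658)^1 = 9.0 × 24.4658 = 220.1922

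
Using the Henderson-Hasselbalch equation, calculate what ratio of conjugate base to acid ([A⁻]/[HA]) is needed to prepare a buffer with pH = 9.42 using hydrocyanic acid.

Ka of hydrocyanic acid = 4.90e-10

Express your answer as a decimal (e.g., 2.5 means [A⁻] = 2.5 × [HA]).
[A⁻]/[HA] = 1.289

pKa = −log(4.90e-10) = 9.3098. pH = pKa + log([A⁻]/[HA]). 9.42 = 9.3098 + log(ratio). log(ratio) = 9.42 − 9.3098 = 0.1102. ratio = 10^(0.1102) = 1.289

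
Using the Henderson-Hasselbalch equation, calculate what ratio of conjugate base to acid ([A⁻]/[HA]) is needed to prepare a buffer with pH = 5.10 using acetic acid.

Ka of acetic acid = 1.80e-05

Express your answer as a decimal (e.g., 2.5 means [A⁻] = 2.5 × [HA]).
[A⁻]/[HA] = 2.266

pKa = −log(1.80e-05) = 4.7447. pH = pKa + log([A⁻]/[HA]). 5.10 = 4.7447 + log(ratio). log(ratio) = 5.10 − 4.7447 = 0.3553. ratio = 10^(0.3553) = 2.266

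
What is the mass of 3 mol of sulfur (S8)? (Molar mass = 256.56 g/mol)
Mass = 3 mol × 256.56 g/mol = 769.7 g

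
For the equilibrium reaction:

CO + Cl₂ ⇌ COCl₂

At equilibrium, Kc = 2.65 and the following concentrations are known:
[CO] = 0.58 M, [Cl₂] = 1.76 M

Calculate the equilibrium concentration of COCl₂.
[COCl₂] = 2.7051 M

Kc = ([COCl₂]) / ([CO] × [Cl₂]) = 2.65
[COCl₂]^1 = Kc · (reactant terms)/(other product terms) = 2.65 · 1.0208 / 1 = 2.7051
[COCl₂] = 2.7051 M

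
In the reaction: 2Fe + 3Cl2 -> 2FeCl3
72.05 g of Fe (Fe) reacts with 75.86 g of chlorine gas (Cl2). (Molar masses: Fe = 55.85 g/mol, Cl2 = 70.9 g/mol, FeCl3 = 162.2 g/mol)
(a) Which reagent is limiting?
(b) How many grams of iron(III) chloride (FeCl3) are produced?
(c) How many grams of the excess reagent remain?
(a) Cl2, (b) 115.7 g, (c) 32.21 g

Moles of Fe = 72.05 g ÷ 55.85 g/mol = 1.29006 mol
Moles of Cl2 = 75.86 g ÷ 70.9 g/mol = 1.06996 mol
Moles ÷ coefficient: Fe: 1.29006/2 = 0.645, Cl2: 1.06996/3 = 0.3567
(a) Cl2 has the smaller value, so Cl2 is the limiting reagent.
(b) Moles of FeCl3 = 1.06996 mol Cl2 × (2/3) = 0.713305 mol; mass = 0.713305 mol × 162.2 g/mol = 115.7 g
(c) Fe consumed = 1.06996 × (2/3) = 0.713305 mol; remaining = 1.29006 − 0.713305 = 0.576758 mol; mass = 0.576758 mol × 55.85 g/mol = 32.21 g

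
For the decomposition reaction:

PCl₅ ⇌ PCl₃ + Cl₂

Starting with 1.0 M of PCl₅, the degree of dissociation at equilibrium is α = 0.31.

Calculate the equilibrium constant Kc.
K_c = 0.1393

x = α·[A]₀ = 0.31 × 1.0 = 0.31 M dissociated.
At eq: [PCl₅] = 1.0 − 0.31 = 0.69 M; [PCl₃] = [Cl₂] = x = 0.31 M.
Kc = [PCl₃][Cl₂]/[PCl₅] = (0.31)²/0.69 = 0.1393.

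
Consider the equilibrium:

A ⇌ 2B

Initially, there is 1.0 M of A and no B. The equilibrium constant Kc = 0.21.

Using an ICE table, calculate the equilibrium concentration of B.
[B] = 0.409 M

ICE: [A] = 1.0 − x, [B] = 2x.
Kc = (2x)²/(1.0 − x) = 0.21 ⇒ 4x² + 0.21x − 0.21 = 0.
x = (−0.21 + √(0.21² + 4·4·0.21))/(2·4) = (−0.21 + √3.4041)/8 = 0.20438.
[B] = 2x = 0.409 M.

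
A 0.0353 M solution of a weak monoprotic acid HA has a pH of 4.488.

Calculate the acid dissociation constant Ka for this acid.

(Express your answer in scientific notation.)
K_a = 3.00e-08

[H⁺] = 10^(−pH) = 10^(−4.488) = 3.251e-05 M. For HA ⇌ H⁺ + A⁻, Ka = x²/(C − x) = (3.251e-05)²/(0.0353 − 3.251e-05) = 3.00e-08.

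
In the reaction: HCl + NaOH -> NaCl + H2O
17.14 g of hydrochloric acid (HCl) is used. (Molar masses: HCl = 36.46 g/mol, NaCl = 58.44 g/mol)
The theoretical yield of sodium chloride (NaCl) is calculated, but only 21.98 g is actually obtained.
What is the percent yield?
Moles of HCl = 17.14 g ÷ 36.46 g/mol = 0.470104 mol
Mole ratio: 1 mol NaCl / 1 mol HCl
Moles of NaCl = 0.470104 × (1/1) = 0.470104 mol
Theoretical yield = 0.470104 mol × 58.44 g/mol = 27.473 g
Actual yield = 21.98 g
Percent yield = (21.98 / 27.473) × 100% = 80.0%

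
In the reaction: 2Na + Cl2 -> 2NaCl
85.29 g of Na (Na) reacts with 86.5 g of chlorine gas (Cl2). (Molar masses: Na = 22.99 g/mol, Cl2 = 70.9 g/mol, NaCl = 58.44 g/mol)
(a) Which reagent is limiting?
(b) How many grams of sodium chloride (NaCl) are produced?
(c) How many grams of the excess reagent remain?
(a) Cl2, (b) 142.6 g, (c) 29.19 g

Moles of Na = 85.29 g ÷ 22.99 g/mol = 3.70987 mol
Moles of Cl2 = 86.5 g ÷ 70.9 g/mol = 1.22003 mol
Moles ÷ coefficient: Na: 3.70987/2 = 1.855, Cl2: 1.22003/1 = 1.22
(a) Cl2 has the smaller value, so Cl2 is the limiting reagent.
(b) Moles of NaCl = 1.22003 mol Cl2 × (2/1) = 2.44006 mol; mass = 2.44006 mol × 58.44 g/mol = 142.6 g
(c) Na consumed = 1.22003 × (2/1) = 2.44006 mol; remaining = 3.70987 − 2.44006 = 1.26982 mol; mass = 1.26982 mol × 22.99 g/mol = 29.19 g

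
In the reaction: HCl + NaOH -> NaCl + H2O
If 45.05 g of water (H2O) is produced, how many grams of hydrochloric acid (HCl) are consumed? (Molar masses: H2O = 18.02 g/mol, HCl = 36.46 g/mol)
Moles of H2O = 45.05 g ÷ 18.02 g/mol = 2.5 mol
Mole ratio: 1 mol HCl / 1 mol H2O
Moles of HCl = 2.5 × (1/1) = 2.5 mol
Mass of HCl = 2.5 mol × 36.46 g/mol = 91.15 g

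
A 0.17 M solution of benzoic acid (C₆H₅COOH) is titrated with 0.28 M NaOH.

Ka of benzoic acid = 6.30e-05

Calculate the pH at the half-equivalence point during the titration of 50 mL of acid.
pH = pKa = 4.20

At the half-equivalence point, [HA] = [A⁻], so by Henderson–Hasselbalch pH = pKa + log(1) = pKa.
pKa = −log(6.30e-05) = 4.20.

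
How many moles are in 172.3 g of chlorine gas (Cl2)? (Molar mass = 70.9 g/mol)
Moles = 172.3 g ÷ 70.9 g/mol = 2.43 mol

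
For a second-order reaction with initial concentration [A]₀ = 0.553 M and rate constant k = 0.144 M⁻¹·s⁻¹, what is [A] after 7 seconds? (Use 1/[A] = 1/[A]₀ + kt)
0.3551 M

1/[A] = 1/[A]₀ + k·t = 1/0.553 + (0.144)·(7) = 1.8083 + 1.0080 = 2.8163
[A] = 1/2.8163 = 0.3551 M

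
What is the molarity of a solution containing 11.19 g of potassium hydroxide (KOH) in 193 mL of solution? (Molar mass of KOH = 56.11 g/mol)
Moles of KOH = 11.19 g ÷ 56.11 g/mol = 0.19943 mol
Volume = 193 mL = 0.193 L
Molarity = 0.19943 mol ÷ 0.193 L = 1.033 M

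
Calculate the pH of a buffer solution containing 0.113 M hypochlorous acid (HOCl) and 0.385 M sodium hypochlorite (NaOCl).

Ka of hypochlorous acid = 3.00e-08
pH = 8.06

pKa = -log(3.00e-08) = 7.52. pH = pKa + log([A⁻]/[HA]) = 7.52 + log(0.385/0.113)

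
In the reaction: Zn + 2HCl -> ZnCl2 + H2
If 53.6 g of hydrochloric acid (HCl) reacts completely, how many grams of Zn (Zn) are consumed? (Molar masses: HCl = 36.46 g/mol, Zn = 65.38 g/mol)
Moles of HCl = 53.6 g ÷ 36.46 g/mol = 1.4701 mol
Mole ratio: 1 mol Zn / 2 mol HCl
Moles of Zn = 1.4701 × (1/2) = 0.735052 mol
Mass of Zn = 0.735052 mol × 65.38 g/mol = 48.06 g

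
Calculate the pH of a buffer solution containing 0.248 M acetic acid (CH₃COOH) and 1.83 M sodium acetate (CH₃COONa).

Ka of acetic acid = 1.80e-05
pH = 5.61

pKa = -log(1.80e-05) = 4.74. pH = pKa + log([A⁻]/[HA]) = 4.74 + log(1.83/0.248)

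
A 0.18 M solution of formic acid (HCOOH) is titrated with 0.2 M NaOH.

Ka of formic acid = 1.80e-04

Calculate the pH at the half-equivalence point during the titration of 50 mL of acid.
pH = pKa = 3.74

At the half-equivalence point, [HA] = [A⁻], so by Henderson–Hasselbalch pH = pKa + log(1) = pKa.
pKa = −log(1.80e-04) = 3.74.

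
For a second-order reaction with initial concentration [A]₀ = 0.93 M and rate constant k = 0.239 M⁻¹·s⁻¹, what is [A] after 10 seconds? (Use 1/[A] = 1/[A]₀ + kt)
0.2886 M

1/[A] = 1/[A]₀ + k·t = 1/0.93 + (0.239)·(10) = 1.0753 + 2.3900 = 3.4653
[A] = 1/3.4653 = 0.2886 M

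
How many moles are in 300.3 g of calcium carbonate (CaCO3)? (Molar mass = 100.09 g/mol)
Moles = 300.3 g ÷ 100.09 g/mol = 3 mol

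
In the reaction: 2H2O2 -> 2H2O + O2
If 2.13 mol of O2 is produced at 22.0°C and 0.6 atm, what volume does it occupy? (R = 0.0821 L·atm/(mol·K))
T = 22.0°C + 273.15 = 295.15 K
V = nRT/P = (2.13 × 0.0821 × 295.15) / 0.6
V = 86.02 L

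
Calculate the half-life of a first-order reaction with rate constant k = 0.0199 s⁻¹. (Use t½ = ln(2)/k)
34.83 s

t½ = ln(2)/k = 0.6931/0.0199 = 34.83 s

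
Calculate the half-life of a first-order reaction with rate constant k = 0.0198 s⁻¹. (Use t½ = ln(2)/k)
35.01 s

t½ = ln(2)/k = 0.6931/0.0198 = 35.01 s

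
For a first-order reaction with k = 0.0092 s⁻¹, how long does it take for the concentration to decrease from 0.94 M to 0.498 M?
69.05 s

From ln[A] = ln[A]₀ - k·t: t = ln([A]₀/[A])/k = ln(0.94/0.498)/0.0092 = ln(1.8876)/0.0092 = 0.6353/0.0092 = 69.05 s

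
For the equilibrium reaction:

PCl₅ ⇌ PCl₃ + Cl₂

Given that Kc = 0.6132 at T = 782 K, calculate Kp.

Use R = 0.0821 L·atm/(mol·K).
K_p = 39.3688

Δn = (moles gaseous products) − (moles gaseous reactants) = 1
T = 782 K; RT = 0.0821 × 782 = 64.2022
Kp = Kc·(RT)^Δn = 0.6132 × (64.2022)^1 = 0.6132 × 64.2022 = 39.3688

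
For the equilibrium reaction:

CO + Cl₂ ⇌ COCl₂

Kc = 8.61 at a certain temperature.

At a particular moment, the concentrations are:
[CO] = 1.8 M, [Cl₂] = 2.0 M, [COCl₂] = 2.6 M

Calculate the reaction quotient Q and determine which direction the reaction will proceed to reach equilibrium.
Q = 0.722, Q < K, reaction proceeds forward (toward products)

Q = ([COCl₂]) / ([CO] × [Cl₂])
  = ((2.6)) / ((1.8)·(2.0)) = 2.6/3.6 = 0.7222
Since Q = 0.7222 < Kc = 8.61, the reaction proceeds forward (toward products) to reach equilibrium.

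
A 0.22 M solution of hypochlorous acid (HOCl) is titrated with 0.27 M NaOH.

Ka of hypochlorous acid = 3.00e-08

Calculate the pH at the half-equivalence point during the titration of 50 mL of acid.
pH = pKa = 7.52

At the half-equivalence point, [HA] = [A⁻], so by Henderson–Hasselbalch pH = pKa + log(1) = pKa.
pKa = −log(3.00e-08) = 7.52.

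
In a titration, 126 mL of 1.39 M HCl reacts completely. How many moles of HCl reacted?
Moles = Molarity × Volume (L)
Moles = 1.39 M × 0.126 L = 0.1751 mol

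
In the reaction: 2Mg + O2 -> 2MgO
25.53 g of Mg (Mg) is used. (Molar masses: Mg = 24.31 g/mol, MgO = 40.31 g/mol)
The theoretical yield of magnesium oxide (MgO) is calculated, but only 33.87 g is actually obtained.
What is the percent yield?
Moles of Mg = 25.53 g ÷ 24.31 g/mol = 1.05019 mol
Mole ratio: 2 mol MgO / 2 mol Mg
Moles of MgO = 1.05019 × (2/2) = 1.05019 mol
Theoretical yield = 1.05019 mol × 40.31 g/mol = 42.333 g
Actual yield = 33.87 g
Percent yield = (33.87 / 42.333) × 100% = 80.0%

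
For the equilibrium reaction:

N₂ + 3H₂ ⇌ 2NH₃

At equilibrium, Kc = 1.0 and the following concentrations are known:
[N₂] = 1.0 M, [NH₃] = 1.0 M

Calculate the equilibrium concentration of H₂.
[H₂] = 1.0000 M

Kc = ([NH₃]^2) / ([N₂] × [H₂]^3) = 1.0
[H₂]^3 = (product terms)/(Kc · other reactant terms) = 1 / (1.0 · 1) = 1
[H₂] = (1)^(1/3) = 1.0000 M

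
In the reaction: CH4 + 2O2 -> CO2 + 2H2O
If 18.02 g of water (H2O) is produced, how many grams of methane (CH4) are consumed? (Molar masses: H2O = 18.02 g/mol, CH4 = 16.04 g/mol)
Moles of H2O = 18.02 g ÷ 18.02 g/mol = 1 mol
Mole ratio: 1 mol CH4 / 2 mol H2O
Moles of CH4 = 1 × (1/2) = 0.5 mol
Mass of CH4 = 0.5 mol × 16.04 g/mol = 8.02 g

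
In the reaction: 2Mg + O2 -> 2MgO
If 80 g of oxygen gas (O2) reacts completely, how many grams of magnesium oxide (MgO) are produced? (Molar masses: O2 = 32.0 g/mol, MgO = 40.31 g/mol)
Moles of O2 = 80 g ÷ 32.0 g/mol = 2.5 mol
Mole ratio: 2 mol MgO / 1 mol O2
Moles of MgO = 2.5 × (2/1) = 5 mol
Mass of MgO = 5 mol × 40.31 g/mol = 201.6 g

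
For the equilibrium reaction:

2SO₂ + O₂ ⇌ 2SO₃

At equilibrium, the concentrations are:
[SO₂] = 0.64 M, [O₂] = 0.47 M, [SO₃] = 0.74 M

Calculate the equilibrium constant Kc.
K_c = 2.8445

Kc = ([SO₃]^2) / ([SO₂]^2 × [O₂])
   = ((0.74)^2) / ((0.64)^2·(0.47))
   = 0.5476 / 0.19251 = 2.8445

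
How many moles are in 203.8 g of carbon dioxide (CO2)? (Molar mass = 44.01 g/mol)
Moles = 203.8 g ÷ 44.01 g/mol = 4.631 mol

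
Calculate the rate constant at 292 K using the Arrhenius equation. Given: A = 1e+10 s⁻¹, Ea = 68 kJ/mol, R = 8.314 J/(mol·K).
6.84e-03 s⁻¹

k = A·exp(-Ea/(R·T)) = 1e+10·exp(-68000/(8.314·292)) = 1e+10·exp(-28.0102) = 1e+10·6.8443e-13 = 6.84e-03 s⁻¹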